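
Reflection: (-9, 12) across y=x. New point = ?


Reflection rule for y=x: (y, x)
(-9, 12) -> (12, -9)

(12, -9)


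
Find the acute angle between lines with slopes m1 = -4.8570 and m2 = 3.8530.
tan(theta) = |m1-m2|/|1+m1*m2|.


m1-m2 = -8.71
1+m1*m2 = -17.714021
tan(theta) = |-8.71/(-17.714021)| = 0.491701
theta = arctan(|-8.71/(-17.714021)|) = 26.1834 degrees (acute angle)

26.1834 degrees


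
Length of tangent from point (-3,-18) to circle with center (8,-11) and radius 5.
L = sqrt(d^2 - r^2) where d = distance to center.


d = sqrt((-3-8)^2 + (-18+ 11)^2) = sqrt(121+49) = 13.0384
L = sqrt(170.0000 - 25) = sqrt(145.0000) = 12.0416

12.0416


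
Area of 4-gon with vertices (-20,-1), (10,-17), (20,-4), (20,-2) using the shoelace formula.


sum(xi*y_{i+1}) = -20*(-17) + 10*(-4) + 20*(-2) + 20*(-1) = 240
sum(yi*x_{i+1}) = -1*10 - 17*20 - 4*20 - 2*(-20) = -390
Area = |240 + 390|/2 = 630/2 = 315.0000

315.0000 sq units


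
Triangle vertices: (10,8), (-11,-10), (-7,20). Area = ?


10*(-10-20) = -300
-11*(20-8) = -132
-7*(8+ 10) = -126
sum = -558
Area = |-558|/2 = 279.0000

279.0000 sq units


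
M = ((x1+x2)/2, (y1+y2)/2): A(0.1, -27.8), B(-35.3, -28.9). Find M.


Mx = (0.1 - 35.3)/2 = -35.2/2 = -17.6000
My = (-27.8 - 28.9)/2 = -56.7/2 = -28.3500

(-17.6000, -28.3500)


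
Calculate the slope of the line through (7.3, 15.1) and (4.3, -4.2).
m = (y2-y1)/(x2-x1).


dy = -4.2 - 15.1 = -19.3
dx = 4.3 - 7.3 = -3.0
m = -19.3/(-3.0) = 6.4333

m = 6.4333


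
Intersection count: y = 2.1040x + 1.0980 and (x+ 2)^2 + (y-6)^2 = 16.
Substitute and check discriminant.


Substitute y = 2.1040x + 1.0980: (x+ 2)^2 + (2.1040x+1.0980-6)^2 = 16
Expand to Ax^2 + Bx + C = 0, where b-k = -4.902
A = 1+m^2 = 5.426816
B = 2(m(b-k) - h) = 2(2.1040*(-4.902) + 2) = -16.627616
C = h^2 + (b-k)^2 - r^2 = 4 + 24.029604 - 16 = 12.029604
disc = B^2-4AC = 276.4776 - 261.1298 = 15.3478
disc > 0

2 intersection points


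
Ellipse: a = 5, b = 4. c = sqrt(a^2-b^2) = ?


c^2 = 5^2 - 4^2 = 25 - 16 = 9
c = sqrt(9) = 3.0000

c = 3.0000


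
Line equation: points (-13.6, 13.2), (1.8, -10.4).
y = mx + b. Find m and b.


m = (-23.6)/(15.4) = -1.5325
b = y1 - m*x1 = 13.2 - (-23.6*(-13.6))/(15.4) = 13.2 - 20.8416 = -7.6416

y = -1.5325x - 7.6416


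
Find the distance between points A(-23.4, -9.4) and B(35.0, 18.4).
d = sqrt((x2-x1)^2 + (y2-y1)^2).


dx = 35.0 + 23.4 = 58.4
dy = 18.4 + 9.4 = 27.8
d = sqrt(3410.56 + 772.84) = sqrt(4183.4) = 64.6792

64.6792


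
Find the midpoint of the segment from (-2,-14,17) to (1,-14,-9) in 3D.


Mx = (-2+1)/2 = -0.5000
My = (-14- 14)/2 = -14.0000
Mz = (17- 9)/2 = 4.0000

M = (-0.5000, -14.0000, 4.0000)


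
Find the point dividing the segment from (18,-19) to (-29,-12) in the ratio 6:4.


Px = (6*(-29) + 4*18)/10 = -102/10 = -10.2000
Py = (6*(-12) + 4*(-19))/10 = -148/10 = -14.8000

P = (-10.2000, -14.8000)


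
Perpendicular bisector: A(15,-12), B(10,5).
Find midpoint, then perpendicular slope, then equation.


Midpoint = (12.5, -3.5)
Slope of AB = dy/dx = 17/(-5) = -3.4000
Perp slope = -dx/dy = 5/17 = 0.2941
b = My - (perp slope)*Mx = -3.5 + (-5*12.5)/17 = -3.5 - 3.6765 = -7.1765

y = 0.2941x - 7.1765


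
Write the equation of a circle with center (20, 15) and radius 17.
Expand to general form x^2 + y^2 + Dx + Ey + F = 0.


(x-20)^2 + (y-15)^2 = 17^2
D = -2h = -40, E = -2k = -30
F = h^2+k^2-r^2 = 400+225-289 = 336

x^2 + y^2 - 40x - 30y + 336 = 0


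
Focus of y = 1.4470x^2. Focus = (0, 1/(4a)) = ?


a = 1.4470
4a = 5.7880
focus = (0, 1/5.7880) = (0, 0.1728)

Focus = (0, 0.1728)


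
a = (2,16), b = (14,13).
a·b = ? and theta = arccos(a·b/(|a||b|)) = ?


a·b = 2*14 + 16*13 = 28 + 208 = 236
|a| = sqrt(4+256) = 16.1245
|b| = sqrt(196+169) = 19.1050
cos(theta) = 236/(sqrt(260)*sqrt(365)) = 236/sqrt(94900) = 0.766088
theta = arccos(236/sqrt(94900)) = 39.9961 degrees

a·b = 236, theta = 39.9961 deg


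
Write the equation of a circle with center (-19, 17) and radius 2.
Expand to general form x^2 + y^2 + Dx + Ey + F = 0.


(x+ 19)^2 + (y-17)^2 = 2^2
D = -2h = 38, E = -2k = -34
F = h^2+k^2-r^2 = 361+289-4 = 646

x^2 + y^2 + 38x - 34y + 646 = 0


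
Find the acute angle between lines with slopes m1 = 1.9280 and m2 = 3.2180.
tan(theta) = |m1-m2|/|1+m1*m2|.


m1-m2 = -1.29
1+m1*m2 = 7.204304
tan(theta) = |-1.29/7.204304| = 0.179060
theta = arctan(|-1.29/7.204304|) = 10.1518 degrees (acute angle)

10.1518 degrees


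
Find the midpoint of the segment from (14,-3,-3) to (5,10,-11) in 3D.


Mx = (14+5)/2 = 9.5000
My = (-3+10)/2 = 3.5000
Mz = (-3- 11)/2 = -7.0000

M = (9.5000, 3.5000, -7.0000)


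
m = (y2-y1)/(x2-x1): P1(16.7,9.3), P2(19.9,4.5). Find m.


dy = 4.5 - 9.3 = -4.8
dx = 19.9 - 16.7 = 3.2
m = -4.8/3.2 = -1.5000

m = -1.5000


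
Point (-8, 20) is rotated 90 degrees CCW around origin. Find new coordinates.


cos(90) = 0, sin(90) = 1
x' = -8*0 - 20*1 = -20
y' = -8*1 + 20*0 = -8

(-20, -8)


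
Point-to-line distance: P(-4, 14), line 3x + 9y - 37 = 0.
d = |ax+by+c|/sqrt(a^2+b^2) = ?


|3*(-4) + 9*14 - 37| = |77| = 77
sqrt(9 + 81) = sqrt(90) = 9.4868
d = 77/sqrt(90) = 8.1165

8.1165


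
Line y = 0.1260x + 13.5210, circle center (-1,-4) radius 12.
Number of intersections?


Substitute y = 0.1260x + 13.5210: (x+ 1)^2 + (0.1260x+13.5210+ 4)^2 = 144
Expand to Ax^2 + Bx + C = 0, where b-k = 17.521
A = 1+m^2 = 1.015876
B = 2(m(b-k) - h) = 2(0.1260*17.521 + 1) = 6.415292
C = h^2 + (b-k)^2 - r^2 = 1 + 306.985441 - 144 = 163.985441
disc = B^2-4AC = 41.1560 - 666.3555 = -625.1995
disc < 0

0 intersection points


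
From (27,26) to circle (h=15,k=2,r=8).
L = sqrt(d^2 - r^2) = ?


d = sqrt((27-15)^2 + (26-2)^2) = sqrt(144+576) = 26.8328
L = sqrt(720.0000 - 64) = sqrt(656.0000) = 25.6125

25.6125


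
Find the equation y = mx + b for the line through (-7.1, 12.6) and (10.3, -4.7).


m = (-17.3)/(17.4) = -0.9943
b = y1 - m*x1 = 12.6 - (-17.3*(-7.1))/(17.4) = 12.6 - 7.0592 = 5.5408

y = -0.9943x + 5.5408


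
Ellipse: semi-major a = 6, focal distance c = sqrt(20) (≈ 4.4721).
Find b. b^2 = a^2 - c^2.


b^2 = 6^2 - (sqrt(20))^2 = 36 - 20 = 16
b = sqrt(16) = 4

b = 4


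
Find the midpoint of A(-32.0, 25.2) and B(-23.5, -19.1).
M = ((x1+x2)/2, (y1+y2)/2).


Mx = (-32.0 - 23.5)/2 = -55.5/2 = -27.7500
My = (25.2 - 19.1)/2 = 6.1/2 = 3.0500

(-27.7500, 3.0500)


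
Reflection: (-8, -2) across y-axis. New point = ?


Reflection rule for y-axis: (-x, y)
(-8, -2) -> (8, -2)

(8, -2)


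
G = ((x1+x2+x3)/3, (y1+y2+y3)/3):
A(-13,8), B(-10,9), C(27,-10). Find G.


Gx = (-13- 10+27)/3 = 4/3 = 1.3333
Gy = (8+9- 10)/3 = 7/3 = 2.3333

G = (1.3333, 2.3333)


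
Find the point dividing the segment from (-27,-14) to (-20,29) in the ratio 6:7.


Px = (6*(-20) + 7*(-27))/13 = -309/13 = -23.7692
Py = (6*29 + 7*(-14))/13 = 76/13 = 5.8462

P = (-23.7692, 5.8462)


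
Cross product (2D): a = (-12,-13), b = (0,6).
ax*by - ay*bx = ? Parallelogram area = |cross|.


cross = -12*6 + 13*0 = -72 - 0 = -72
Parallelogram area = |-72| = 72

cross = -72, parallelogram area = 72


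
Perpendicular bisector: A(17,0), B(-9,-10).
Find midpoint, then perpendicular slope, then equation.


Midpoint = (4, -5)
Slope of AB = dy/dx = -10/(-26) = 0.3846
Perp slope = -dx/dy = -26/10 = -2.6000
b = My - (perp slope)*Mx = -5 + (-26*4)/(-10) = -5 + 10.4000 = 5.4000

y = -2.6000x + 5.4000


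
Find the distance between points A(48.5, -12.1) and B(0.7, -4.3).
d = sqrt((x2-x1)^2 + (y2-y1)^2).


dx = 0.7 - 48.5 = -47.8
dy = -4.3 + 12.1 = 7.8
d = sqrt(2284.84 + 60.84) = sqrt(2345.68) = 48.4322

48.4322


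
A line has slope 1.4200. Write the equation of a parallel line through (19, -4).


Parallel lines have equal slopes.
m2 = 1.4200
b2 = -4 - 1.4200*19 = -30.9800

y = 1.4200x - 30.9800


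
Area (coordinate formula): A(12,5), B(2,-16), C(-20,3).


12*(-16-3) = -228
2*(3-5) = -4
-20*(5+ 16) = -420
sum = -652
Area = |-652|/2 = 326.0000

326.0000 sq units


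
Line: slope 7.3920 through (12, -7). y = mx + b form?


y + 7 = 7.3920(x - 12)
y = 7.3920x - 7 - 7.3920*12
y = 7.3920x - 95.7040

y = 7.3920x - 95.7040


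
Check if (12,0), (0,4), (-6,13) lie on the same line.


12*(4-13) + 0*(13-0) - 6*(0-4)
= -108 + 0 + 24 = -84

No, not collinear (determinant = -84)


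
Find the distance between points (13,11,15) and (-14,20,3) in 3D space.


dx=-27, dy=9, dz=-12
d = sqrt(729+81+144) = sqrt(954) = 30.8869

30.8869


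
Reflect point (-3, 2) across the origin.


Reflection rule for origin: (-x, -y)
(-3, 2) -> (3, -2)

(3, -2)


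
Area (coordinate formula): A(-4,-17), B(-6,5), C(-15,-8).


-4*(5+ 8) = -52
-6*(-8+ 17) = -54
-15*(-17-5) = 330
sum = 224
Area = |224|/2 = 112.0000

112.0000 sq units


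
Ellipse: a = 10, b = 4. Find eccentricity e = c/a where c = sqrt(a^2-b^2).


c = sqrt(100-16) = sqrt(84) = 9.1652
e = c/a = sqrt(84)/10 = 0.9165

e = 0.9165


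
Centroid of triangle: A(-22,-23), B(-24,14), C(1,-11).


Gx = (-22- 24+1)/3 = -45/3 = -15.0000
Gy = (-23+14- 11)/3 = -20/3 = -6.6667

G = (-15.0000, -6.6667)


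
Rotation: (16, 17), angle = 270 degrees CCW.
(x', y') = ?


cos(270) = 0, sin(270) = -1
x' = 16*0 - 17*(-1) = 17
y' = 16*(-1) + 17*0 = -16

(17, -16)


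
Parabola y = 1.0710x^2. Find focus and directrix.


a = 1.0710
1/(4a) = 0.2334
Focus = (0, 0.2334)
Directrix: y = -0.2334

Focus = (0, 0.2334), Directrix: y = -0.2334


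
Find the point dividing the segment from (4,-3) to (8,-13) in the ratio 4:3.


Px = (4*8 + 3*4)/7 = 44/7 = 6.2857
Py = (4*(-13) + 3*(-3))/7 = -61/7 = -8.7143

P = (6.2857, -8.7143)


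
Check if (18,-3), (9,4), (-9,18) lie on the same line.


18*(4-18) + 9*(18+ 3) - 9*(-3-4)
= -252 + 189 + 63 = 0

Yes, collinear (determinant = 0)


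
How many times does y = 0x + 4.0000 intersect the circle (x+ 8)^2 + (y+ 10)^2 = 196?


Substitute y = 0x + 4.0000: (x+ 8)^2 + (0x+4.0000+ 10)^2 = 196
Expand to Ax^2 + Bx + C = 0, where b-k = 14
A = 1+m^2 = 1
B = 2(m(b-k) - h) = 2(0*14 + 8) = 16
C = h^2 + (b-k)^2 - r^2 = 64 + 196 - 196 = 64
disc = B^2-4AC = 256.0000 - 256.0000 = 0
disc = 0

1 intersection point (tangent)


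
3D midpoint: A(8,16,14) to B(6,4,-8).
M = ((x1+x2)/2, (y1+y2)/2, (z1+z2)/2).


Mx = (8+6)/2 = 7.0000
My = (16+4)/2 = 10.0000
Mz = (14- 8)/2 = 3.0000

M = (7.0000, 10.0000, 3.0000)


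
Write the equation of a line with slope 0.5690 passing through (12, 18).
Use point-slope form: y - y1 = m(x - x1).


y - 18 = 0.5690(x - 12)
y = 0.5690x + 18 - 0.5690*12
y = 0.5690x + 11.1720

y = 0.5690x + 11.1720


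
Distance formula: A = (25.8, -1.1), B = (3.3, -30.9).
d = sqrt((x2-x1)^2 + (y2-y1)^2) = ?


dx = 3.3 - 25.8 = -22.5
dy = -30.9 + 1.1 = -29.8
d = sqrt(506.25 + 888.04) = sqrt(1394.29) = 37.3402

37.3402


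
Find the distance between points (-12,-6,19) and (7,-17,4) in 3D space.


dx=19, dy=-11, dz=-15
d = sqrt(361+121+225) = sqrt(707) = 26.5895

26.5895


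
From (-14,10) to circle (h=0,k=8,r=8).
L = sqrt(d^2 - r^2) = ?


d = sqrt((-14-0)^2 + (10-8)^2) = sqrt(196+4) = 14.1421
L = sqrt(200.0000 - 64) = sqrt(136.0000) = 11.6619

11.6619


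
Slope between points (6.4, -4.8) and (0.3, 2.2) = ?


dy = 2.2 + 4.8 = 7.0
dx = 0.3 - 6.4 = -6.1
m = 7.0/(-6.1) = -1.1475

m = -1.1475


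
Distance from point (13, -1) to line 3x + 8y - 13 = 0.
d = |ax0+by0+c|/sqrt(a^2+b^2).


|3*13 + 8*(-1) - 13| = |18| = 18
sqrt(9 + 64) = sqrt(73) = 8.5440
d = 18/sqrt(73) = 2.1067

2.1067


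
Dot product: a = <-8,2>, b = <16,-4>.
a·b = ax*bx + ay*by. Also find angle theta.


a·b = -8*16 + 2*(-4) = -128 - 8 = -136
|a| = sqrt(64+4) = 8.2462
|b| = sqrt(256+16) = 16.4924
cos(theta) = -136/(sqrt(68)*sqrt(272)) = -136/sqrt(18496) = -1
theta = arccos(-136/sqrt(18496)) = 180.0000 degrees

a·b = -136, theta = 180.0000 deg


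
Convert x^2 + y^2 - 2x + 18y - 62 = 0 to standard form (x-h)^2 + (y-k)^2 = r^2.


h = -D/2 = 2/2 = 1
k = -E/2 = -18/2 = -9
r^2 = h^2 + k^2 - F = 1 + 81 + 62 = 144
r = 12

Center (1, -9), radius = 12


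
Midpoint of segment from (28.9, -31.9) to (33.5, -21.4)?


Mx = (28.9 + 33.5)/2 = 62.4/2 = 31.2000
My = (-31.9 - 21.4)/2 = -53.3/2 = -26.6500

(31.2000, -26.6500)


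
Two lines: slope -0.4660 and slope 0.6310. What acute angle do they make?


m1-m2 = -1.097
1+m1*m2 = 0.705954
tan(theta) = |-1.097/0.705954| = 1.553926
theta = arctan(|-1.097/0.705954|) = 57.2374 degrees (acute angle)

57.2374 degrees


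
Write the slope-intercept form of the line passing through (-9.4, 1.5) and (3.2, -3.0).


m = (-4.5)/(12.6) = -0.3571
b = y1 - m*x1 = 1.5 - (-4.5*(-9.4))/(12.6) = 1.5 - 3.3571 = -1.8571

y = -0.3571x - 1.8571


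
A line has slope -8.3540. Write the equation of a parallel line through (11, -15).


Parallel lines have equal slopes.
m2 = -8.3540
b2 = -15 + 8.3540*11 = 76.8940

y = -8.3540x + 76.8940


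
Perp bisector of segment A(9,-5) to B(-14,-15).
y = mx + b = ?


Midpoint = (-2.5, -10)
Slope of AB = dy/dx = -10/(-23) = 0.4348
Perp slope = -dx/dy = -23/10 = -2.3000
b = My - (perp slope)*Mx = -10 + (-23*(-2.5))/(-10) = -10 - 5.7500 = -15.7500

y = -2.3000x - 15.7500


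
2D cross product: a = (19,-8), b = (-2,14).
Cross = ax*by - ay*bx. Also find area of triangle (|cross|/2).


cross = 19*14 + 8*(-2) = 266 - 16 = 250
Triangle area = |250|/2 = 250/2 = 125.0000

cross = 250, triangle area = 125.0000


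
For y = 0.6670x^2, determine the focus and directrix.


a = 0.6670
1/(4a) = 0.3748
Focus = (0, 0.3748)
Directrix: y = -0.3748

Focus = (0, 0.3748), Directrix: y = -0.3748


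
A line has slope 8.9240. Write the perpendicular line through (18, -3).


Perpendicular slope = -1/m1 = -1/8.9240 = -0.1121
b2 = y0 - m2*x0 = -3 + 18/8.9240 = -3 + 2.0170 = -0.9830

y = -0.1121x - 0.9830


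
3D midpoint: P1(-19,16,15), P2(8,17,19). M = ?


Mx = (-19+8)/2 = -5.5000
My = (16+17)/2 = 16.5000
Mz = (15+19)/2 = 17.0000

M = (-5.5000, 16.5000, 17.0000)


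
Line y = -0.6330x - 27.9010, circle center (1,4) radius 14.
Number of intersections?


Substitute y = -0.6330x - 27.9010: (x-1)^2 + (-0.6330x- 27.9010-4)^2 = 196
Expand to Ax^2 + Bx + C = 0, where b-k = -31.901
A = 1+m^2 = 1.400689
B = 2(m(b-k) - h) = 2(-0.6330*(-31.901) - 1) = 38.386666
C = h^2 + (b-k)^2 - r^2 = 1 + 1017.673801 - 196 = 822.673801
disc = B^2-4AC = 1473.5361 - 4609.2406 = -3135.7045
disc < 0

0 intersection points


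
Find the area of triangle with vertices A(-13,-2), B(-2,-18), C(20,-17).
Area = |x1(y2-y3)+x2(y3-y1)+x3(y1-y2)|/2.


-13*(-18+ 17) = 13
-2*(-17+ 2) = 30
20*(-2+ 18) = 320
sum = 363
Area = |363|/2 = 181.5000

181.5000 sq units


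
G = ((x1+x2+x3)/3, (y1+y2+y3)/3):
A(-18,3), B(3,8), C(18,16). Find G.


Gx = (-18+3+18)/3 = 3/3 = 1.0000
Gy = (3+8+16)/3 = 27/3 = 9.0000

G = (1.0000, 9.0000)


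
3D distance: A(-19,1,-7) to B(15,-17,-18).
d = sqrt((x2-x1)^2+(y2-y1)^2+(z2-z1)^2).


dx=34, dy=-18, dz=-11
d = sqrt(1156+324+121) = sqrt(1601) = 40.0125

40.0125


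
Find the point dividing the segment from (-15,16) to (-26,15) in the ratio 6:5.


Px = (6*(-26) + 5*(-15))/11 = -231/11 = -21.0000
Py = (6*15 + 5*16)/11 = 170/11 = 15.4545

P = (-21.0000, 15.4545)


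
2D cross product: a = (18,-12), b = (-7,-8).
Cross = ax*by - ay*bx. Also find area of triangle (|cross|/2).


cross = 18*(-8) + 12*(-7) = -144 - 84 = -228
Triangle area = |-228|/2 = 228/2 = 114.0000

cross = -228, triangle area = 114.0000


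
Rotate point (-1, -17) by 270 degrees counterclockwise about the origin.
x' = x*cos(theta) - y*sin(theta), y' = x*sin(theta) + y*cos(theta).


cos(270) = 0, sin(270) = -1
x' = -1*0 + 17*(-1) = -17
y' = -1*(-1) - 17*0 = 1

(-17, 1)


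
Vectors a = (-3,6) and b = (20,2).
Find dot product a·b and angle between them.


a·b = -3*20 + 6*2 = -60 + 12 = -48
|a| = sqrt(9+36) = 6.7082
|b| = sqrt(400+4) = 20.0998
cos(theta) = -48/(sqrt(45)*sqrt(404)) = -48/sqrt(18180) = -0.355995
theta = arccos(-48/sqrt(18180)) = 110.8545 degrees

a·b = -48, theta = 110.8545 deg


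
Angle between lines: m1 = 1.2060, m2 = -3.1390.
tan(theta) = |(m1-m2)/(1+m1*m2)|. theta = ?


m1-m2 = 4.345
1+m1*m2 = -2.785634
tan(theta) = |4.345/(-2.785634)| = 1.559789
theta = arctan(|4.345/(-2.785634)|) = 57.3356 degrees (acute angle)

57.3356 degrees


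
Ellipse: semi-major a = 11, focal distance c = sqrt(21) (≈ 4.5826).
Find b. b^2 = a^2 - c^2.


b^2 = 11^2 - (sqrt(21))^2 = 121 - 21 = 100
b = sqrt(100) = 10

b = 10


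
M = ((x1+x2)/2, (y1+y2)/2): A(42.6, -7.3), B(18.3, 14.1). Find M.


Mx = (42.6 + 18.3)/2 = 60.9/2 = 30.4500
My = (-7.3 + 14.1)/2 = 6.8/2 = 3.4000

(30.4500, 3.4000)


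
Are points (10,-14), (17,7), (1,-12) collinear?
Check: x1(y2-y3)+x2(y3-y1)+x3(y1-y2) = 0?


10*(7+ 12) + 17*(-12+ 14) + 1*(-14-7)
= 190 + 34 - 21 = 203

No, not collinear (determinant = 203)


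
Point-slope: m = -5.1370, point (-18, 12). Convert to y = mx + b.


y - 12 = -5.1370(x + 18)
y = -5.1370x + 12 + 5.1370*(-18)
y = -5.1370x - 80.4660

y = -5.1370x - 80.4660


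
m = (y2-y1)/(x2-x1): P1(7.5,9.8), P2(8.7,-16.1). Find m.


dy = -16.1 - 9.8 = -25.9
dx = 8.7 - 7.5 = 1.2
m = -25.9/1.2 = -21.5833

m = -21.5833


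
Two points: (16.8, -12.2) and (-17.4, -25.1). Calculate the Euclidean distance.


dx = -17.4 - 16.8 = -34.2
dy = -25.1 + 12.2 = -12.9
d = sqrt(1169.64 + 166.41) = sqrt(1336.05) = 36.5520

36.5520


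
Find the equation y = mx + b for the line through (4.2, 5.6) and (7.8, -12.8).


m = (-18.4)/(3.6) = -5.1111
b = y1 - m*x1 = 5.6 - (-18.4*4.2)/(3.6) = 5.6 + 21.4667 = 27.0667

y = -5.1111x + 27.0667


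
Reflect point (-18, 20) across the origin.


Reflection rule for origin: (-x, -y)
(-18, 20) -> (18, -20)

(18, -20)


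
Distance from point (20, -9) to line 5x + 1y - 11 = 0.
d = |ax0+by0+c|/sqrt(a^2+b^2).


|5*20 + 1*(-9) - 11| = |80| = 80
sqrt(25 + 1) = sqrt(26) = 5.0990
d = 80/sqrt(26) = 15.6893

15.6893


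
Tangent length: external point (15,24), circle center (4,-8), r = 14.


d = sqrt((15-4)^2 + (24+ 8)^2) = sqrt(121+1024) = 33.8378
L = sqrt(1145.0000 - 196) = sqrt(949.0000) = 30.8058

30.8058


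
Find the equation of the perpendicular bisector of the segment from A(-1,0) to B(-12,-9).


Midpoint = (-6.5, -4.5)
Slope of AB = dy/dx = -9/(-11) = 0.8182
Perp slope = -dx/dy = -11/9 = -1.2222
b = My - (perp slope)*Mx = -4.5 + (-11*(-6.5))/(-9) = -4.5 - 7.9444 = -12.4444

y = -1.2222x - 12.4444


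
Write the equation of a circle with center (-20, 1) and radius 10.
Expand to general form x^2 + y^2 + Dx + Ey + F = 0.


(x+ 20)^2 + (y-1)^2 = 10^2
D = -2h = 40, E = -2k = -2
F = h^2+k^2-r^2 = 400+1-100 = 301

x^2 + y^2 + 40x - 2y + 301 = 0


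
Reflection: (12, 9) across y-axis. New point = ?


Reflection rule for y-axis: (-x, y)
(12, 9) -> (-12, 9)

(-12, 9)


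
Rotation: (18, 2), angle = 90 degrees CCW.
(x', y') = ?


cos(90) = 0, sin(90) = 1
x' = 18*0 - 2*1 = -2
y' = 18*1 + 2*0 = 18

(-2, 18)


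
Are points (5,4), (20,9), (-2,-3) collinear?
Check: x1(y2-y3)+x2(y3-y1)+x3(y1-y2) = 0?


5*(9+ 3) + 20*(-3-4) - 2*(4-9)
= 60 - 140 + 10 = -70

No, not collinear (determinant = -70)


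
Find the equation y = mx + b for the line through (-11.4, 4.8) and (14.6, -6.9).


m = (-11.7)/(26.0) = -0.4500
b = y1 - m*x1 = 4.8 - (-11.7*(-11.4))/(26.0) = 4.8 - 5.1300 = -0.3300

y = -0.4500x - 0.3300


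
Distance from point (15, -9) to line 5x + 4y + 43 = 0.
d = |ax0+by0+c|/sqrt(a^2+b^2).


|5*15 + 4*(-9) + 43| = |82| = 82
sqrt(25 + 16) = sqrt(41) = 6.4031
d = 82/sqrt(41) = 12.8062

12.8062


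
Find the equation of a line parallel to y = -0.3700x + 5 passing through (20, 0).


Parallel lines have equal slopes.
m2 = -0.3700
b2 = 0 + 0.3700*20 = 7.4000

y = -0.3700x + 7.4000


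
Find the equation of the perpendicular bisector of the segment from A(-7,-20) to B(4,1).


Midpoint = (-1.5, -9.5)
Slope of AB = dy/dx = 21/11 = 1.9091
Perp slope = -dx/dy = -11/21 = -0.5238
b = My - (perp slope)*Mx = -9.5 + (11*(-1.5))/21 = -9.5 - 0.7857 = -10.2857

y = -0.5238x - 10.2857


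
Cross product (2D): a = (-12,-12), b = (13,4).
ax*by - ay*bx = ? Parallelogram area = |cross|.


cross = -12*4 + 12*13 = -48 + 156 = 108
Parallelogram area = |108| = 108

cross = 108, parallelogram area = 108


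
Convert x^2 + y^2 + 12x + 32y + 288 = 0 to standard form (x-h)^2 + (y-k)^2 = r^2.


h = -D/2 = -12/2 = -6
k = -E/2 = -32/2 = -16
r^2 = h^2 + k^2 - F = 36 + 256 - 288 = 4
r = 2

Center (-6, -16), radius = 2


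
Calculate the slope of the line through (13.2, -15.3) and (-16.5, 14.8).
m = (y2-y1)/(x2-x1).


dy = 14.8 + 15.3 = 30.1
dx = -16.5 - 13.2 = -29.7
m = 30.1/(-29.7) = -1.0135

m = -1.0135


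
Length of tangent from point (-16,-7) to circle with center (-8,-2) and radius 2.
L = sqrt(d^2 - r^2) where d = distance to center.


d = sqrt((-16+ 8)^2 + (-7+ 2)^2) = sqrt(64+25) = 9.4340
L = sqrt(89.0000 - 4) = sqrt(85.0000) = 9.2195

9.2195


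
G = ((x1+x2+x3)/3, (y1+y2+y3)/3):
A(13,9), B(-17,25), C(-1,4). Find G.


Gx = (13- 17- 1)/3 = -5/3 = -1.6667
Gy = (9+25+4)/3 = 38/3 = 12.6667

G = (-1.6667, 12.6667)


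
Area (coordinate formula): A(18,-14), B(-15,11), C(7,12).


18*(11-12) = -18
-15*(12+ 14) = -390
7*(-14-11) = -175
sum = -583
Area = |-583|/2 = 291.5000

291.5000 sq units


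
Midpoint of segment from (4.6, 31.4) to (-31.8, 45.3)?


Mx = (4.6 - 31.8)/2 = -27.2/2 = -13.6000
My = (31.4 + 45.3)/2 = 76.7/2 = 38.3500

(-13.6000, 38.3500)


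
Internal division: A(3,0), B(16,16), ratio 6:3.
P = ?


Px = (6*16 + 3*3)/9 = 105/9 = 11.6667
Py = (6*16 + 3*0)/9 = 96/9 = 10.6667

P = (11.6667, 10.6667)


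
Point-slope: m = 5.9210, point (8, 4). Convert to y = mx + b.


y - 4 = 5.9210(x - 8)
y = 5.9210x + 4 - 5.9210*8
y = 5.9210x - 43.3680

y = 5.9210x - 43.3680


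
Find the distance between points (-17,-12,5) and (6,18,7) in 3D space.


dx=23, dy=30, dz=2
d = sqrt(529+900+4) = sqrt(1433) = 37.8550

37.8550


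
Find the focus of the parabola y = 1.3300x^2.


a = 1.3300
4a = 5.3200
focus = (0, 1/5.3200) = (0, 0.1880)

Focus = (0, 0.1880)


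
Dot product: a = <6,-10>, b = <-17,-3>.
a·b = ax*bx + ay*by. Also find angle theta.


a·b = 6*(-17) - 10*(-3) = -102 + 30 = -72
|a| = sqrt(36+100) = 11.6619
|b| = sqrt(289+9) = 17.2627
cos(theta) = -72/(sqrt(136)*sqrt(298)) = -72/sqrt(40528) = -0.357647
theta = arccos(-72/sqrt(40528)) = 110.9558 degrees

a·b = -72, theta = 110.9558 deg


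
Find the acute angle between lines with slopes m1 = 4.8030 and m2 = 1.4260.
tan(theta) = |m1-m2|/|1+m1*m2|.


m1-m2 = 3.377
1+m1*m2 = 7.849078
tan(theta) = |3.377/7.849078| = 0.430242
theta = arctan(|3.377/7.849078|) = 23.2794 degrees (acute angle)

23.2794 degrees


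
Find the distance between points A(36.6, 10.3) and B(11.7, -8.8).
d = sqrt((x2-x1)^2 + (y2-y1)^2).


dx = 11.7 - 36.6 = -24.9
dy = -8.8 - 10.3 = -19.1
d = sqrt(620.01 + 364.81) = sqrt(984.82) = 31.3818

31.3818


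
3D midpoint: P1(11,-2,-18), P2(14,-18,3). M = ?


Mx = (11+14)/2 = 12.5000
My = (-2- 18)/2 = -10.0000
Mz = (-18+3)/2 = -7.5000

M = (12.5000, -10.0000, -7.5000)


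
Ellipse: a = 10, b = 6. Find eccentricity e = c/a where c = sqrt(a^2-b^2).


c = sqrt(100-36) = sqrt(64) = 8.0000
e = c/a = 8/10 = 0.8000

e = 0.8000


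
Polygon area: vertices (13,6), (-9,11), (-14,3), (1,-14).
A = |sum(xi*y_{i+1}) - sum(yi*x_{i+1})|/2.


sum(xi*y_{i+1}) = 13*11 - 9*3 - 14*(-14) + 1*6 = 318
sum(yi*x_{i+1}) = 6*(-9) + 11*(-14) + 3*1 - 14*13 = -387
Area = |318 + 387|/2 = 705/2 = 352.5000

352.5000 sq units


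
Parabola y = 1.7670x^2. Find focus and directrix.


a = 1.7670
1/(4a) = 0.1415
Focus = (0, 0.1415)
Directrix: y = -0.1415

Focus = (0, 0.1415), Directrix: y = -0.1415


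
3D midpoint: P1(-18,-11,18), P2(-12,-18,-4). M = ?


Mx = (-18- 12)/2 = -15.0000
My = (-11- 18)/2 = -14.5000
Mz = (18- 4)/2 = 7.0000

M = (-15.0000, -14.5000, 7.0000)


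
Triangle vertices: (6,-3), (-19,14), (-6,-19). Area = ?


6*(14+ 19) = 198
-19*(-19+ 3) = 304
-6*(-3-14) = 102
sum = 604
Area = |604|/2 = 302.0000

302.0000 sq units


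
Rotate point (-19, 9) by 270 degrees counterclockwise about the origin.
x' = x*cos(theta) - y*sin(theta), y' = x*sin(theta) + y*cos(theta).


cos(270) = 0, sin(270) = -1
x' = -19*0 - 9*(-1) = 9
y' = -19*(-1) + 9*0 = 19

(9, 19)


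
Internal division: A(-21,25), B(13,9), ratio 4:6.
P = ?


Px = (4*13 + 6*(-21))/10 = -74/10 = -7.4000
Py = (4*9 + 6*25)/10 = 186/10 = 18.6000

P = (-7.4000, 18.6000)


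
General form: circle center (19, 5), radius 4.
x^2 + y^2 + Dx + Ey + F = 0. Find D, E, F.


(x-19)^2 + (y-5)^2 = 4^2
D = -2h = -38, E = -2k = -10
F = h^2+k^2-r^2 = 361+25-16 = 370

D = -38, E = -10, F = 370


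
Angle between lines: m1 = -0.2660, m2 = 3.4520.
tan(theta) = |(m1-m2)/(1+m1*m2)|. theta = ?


m1-m2 = -3.718
1+m1*m2 = 0.081768
tan(theta) = |-3.718/0.081768| = 45.470111
theta = arctan(|-3.718/0.081768|) = 88.7401 degrees (acute angle)

88.7401 degrees


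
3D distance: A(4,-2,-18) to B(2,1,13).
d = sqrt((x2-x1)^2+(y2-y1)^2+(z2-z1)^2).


dx=-2, dy=3, dz=31
d = sqrt(4+9+961) = sqrt(974) = 31.2090

31.2090


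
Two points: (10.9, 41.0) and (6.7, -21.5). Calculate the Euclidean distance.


dx = 6.7 - 10.9 = -4.2
dy = -21.5 - 41.0 = -62.5
d = sqrt(17.64 + 3906.25) = sqrt(3923.89) = 62.6410

62.6410


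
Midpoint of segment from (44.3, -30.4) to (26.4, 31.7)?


Mx = (44.3 + 26.4)/2 = 70.7/2 = 35.3500
My = (-30.4 + 31.7)/2 = 1.3/2 = 0.6500

(35.3500, 0.6500)


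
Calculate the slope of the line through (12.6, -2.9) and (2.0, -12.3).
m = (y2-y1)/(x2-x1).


dy = -12.3 + 2.9 = -9.4
dx = 2.0 - 12.6 = -10.6
m = -9.4/(-10.6) = 0.8868

m = 0.8868


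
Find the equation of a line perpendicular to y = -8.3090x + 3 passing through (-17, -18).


Perpendicular slope = -1/m1 = -1/(-8.3090) = 0.1204
b2 = y0 - m2*x0 = -18 - 17/(-8.3090) = -18 + 2.0460 = -15.9540

y = 0.1204x - 15.9540


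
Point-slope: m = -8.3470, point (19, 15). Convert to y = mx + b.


y - 15 = -8.3470(x - 19)
y = -8.3470x + 15 + 8.3470*19
y = -8.3470x + 173.5930

y = -8.3470x + 173.5930


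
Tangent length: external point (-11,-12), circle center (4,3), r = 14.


d = sqrt((-11-4)^2 + (-12-3)^2) = sqrt(225+225) = 21.2132
L = sqrt(450.0000 - 196) = sqrt(254.0000) = 15.9374

15.9374


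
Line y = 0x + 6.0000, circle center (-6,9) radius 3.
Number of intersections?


Substitute y = 0x + 6.0000: (x+ 6)^2 + (0x+6.0000-9)^2 = 9
Expand to Ax^2 + Bx + C = 0, where b-k = -3
A = 1+m^2 = 1
B = 2(m(b-k) - h) = 2(0*(-3) + 6) = 12
C = h^2 + (b-k)^2 - r^2 = 36 + 9 - 9 = 36
disc = B^2-4AC = 144.0000 - 144.0000 = 0
disc = 0

1 intersection point (tangent)


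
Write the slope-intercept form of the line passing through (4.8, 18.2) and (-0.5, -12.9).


m = (-31.1)/(-5.3) = 5.8679
b = y1 - m*x1 = 18.2 - (-31.1*4.8)/(-5.3) = 18.2 - 28.1660 = -9.9660

y = 5.8679x - 9.9660


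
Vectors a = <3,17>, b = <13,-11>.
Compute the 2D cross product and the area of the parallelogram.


cross = 3*(-11) - 17*13 = -33 - 221 = -254
Parallelogram area = |-254| = 254

cross = -254, parallelogram area = 254


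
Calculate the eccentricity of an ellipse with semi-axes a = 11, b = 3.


c = sqrt(121-9) = sqrt(112) = 10.5830
e = c/a = sqrt(112)/11 = 0.9621

e = 0.9621


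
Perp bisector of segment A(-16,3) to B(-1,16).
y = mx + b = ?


Midpoint = (-8.5, 9.5)
Slope of AB = dy/dx = 13/15 = 0.8667
Perp slope = -dx/dy = -15/13 = -1.1538
b = My - (perp slope)*Mx = 9.5 + (15*(-8.5))/13 = 9.5 - 9.8077 = -0.3077

y = -1.1538x - 0.3077


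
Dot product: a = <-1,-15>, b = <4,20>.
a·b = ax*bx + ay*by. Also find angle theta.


a·b = -1*4 - 15*20 = -4 - 300 = -304
|a| = sqrt(1+225) = 15.0333
|b| = sqrt(16+400) = 20.3961
cos(theta) = -304/(sqrt(226)*sqrt(416)) = -304/sqrt(94016) = -0.991454
theta = arccos(-304/sqrt(94016)) = 172.5041 degrees

a·b = -304, theta = 172.5041 deg


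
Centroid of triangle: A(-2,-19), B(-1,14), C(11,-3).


Gx = (-2- 1+11)/3 = 8/3 = 2.6667
Gy = (-19+14- 3)/3 = -8/3 = -2.6667

G = (2.6667, -2.6667)


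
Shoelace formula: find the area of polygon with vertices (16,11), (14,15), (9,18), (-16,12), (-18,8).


sum(xi*y_{i+1}) = 16*15 + 14*18 + 9*12 - 16*8 - 18*11 = 274
sum(yi*x_{i+1}) = 11*14 + 15*9 + 18*(-16) + 12*(-18) + 8*16 = -87
Area = |274 + 87|/2 = 361/2 = 180.5000

180.5000 sq units


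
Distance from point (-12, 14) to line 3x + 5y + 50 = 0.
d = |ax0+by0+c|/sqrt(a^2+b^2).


|3*(-12) + 5*14 + 50| = |84| = 84
sqrt(9 + 25) = sqrt(34) = 5.8310
d = 84/sqrt(34) = 14.4059

14.4059


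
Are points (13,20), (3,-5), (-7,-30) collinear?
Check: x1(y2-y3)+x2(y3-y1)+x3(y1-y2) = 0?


13*(-5+ 30) + 3*(-30-20) - 7*(20+ 5)
= 325 - 150 - 175 = 0

Yes, collinear (determinant = 0)


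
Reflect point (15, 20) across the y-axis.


Reflection rule for y-axis: (-x, y)
(15, 20) -> (-15, 20)

(-15, 20)


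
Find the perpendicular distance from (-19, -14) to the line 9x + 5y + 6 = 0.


|9*(-19) + 5*(-14) + 6| = |-235| = 235
sqrt(81 + 25) = sqrt(106) = 10.2956
d = 235/sqrt(106) = 22.8252

22.8252


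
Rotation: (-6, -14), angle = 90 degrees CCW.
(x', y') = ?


cos(90) = 0, sin(90) = 1
x' = -6*0 + 14*1 = 14
y' = -6*1 - 14*0 = -6

(14, -6)


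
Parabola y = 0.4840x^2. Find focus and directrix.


a = 0.4840
1/(4a) = 0.5165
Focus = (0, 0.5165)
Directrix: y = -0.5165

Focus = (0, 0.5165), Directrix: y = -0.5165


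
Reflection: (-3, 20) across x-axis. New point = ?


Reflection rule for x-axis: (x, -y)
(-3, 20) -> (-3, -20)

(-3, -20)


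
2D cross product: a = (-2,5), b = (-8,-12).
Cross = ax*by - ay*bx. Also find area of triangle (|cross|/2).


cross = -2*(-12) - 5*(-8) = 24 + 40 = 64
Triangle area = |64|/2 = 64/2 = 32.0000

cross = 64, triangle area = 32.0000


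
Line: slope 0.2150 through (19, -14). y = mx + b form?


y + 14 = 0.2150(x - 19)
y = 0.2150x - 14 - 0.2150*19
y = 0.2150x - 18.0850

y = 0.2150x - 18.0850


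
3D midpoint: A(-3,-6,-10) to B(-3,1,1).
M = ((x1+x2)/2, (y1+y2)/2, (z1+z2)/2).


Mx = (-3- 3)/2 = -3.0000
My = (-6+1)/2 = -2.5000
Mz = (-10+1)/2 = -4.5000

M = (-3.0000, -2.5000, -4.5000)


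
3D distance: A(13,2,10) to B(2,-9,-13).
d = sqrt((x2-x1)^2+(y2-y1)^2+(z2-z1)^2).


dx=-11, dy=-11, dz=-23
d = sqrt(121+121+529) = sqrt(771) = 27.7669

27.7669


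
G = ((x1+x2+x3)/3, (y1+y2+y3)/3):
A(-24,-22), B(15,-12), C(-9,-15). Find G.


Gx = (-24+15- 9)/3 = -18/3 = -6.0000
Gy = (-22- 12- 15)/3 = -49/3 = -16.3333

G = (-6.0000, -16.3333)


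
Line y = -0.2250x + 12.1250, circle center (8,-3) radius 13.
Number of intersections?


Substitute y = -0.2250x + 12.1250: (x-8)^2 + (-0.2250x+12.1250+ 3)^2 = 169
Expand to Ax^2 + Bx + C = 0, where b-k = 15.125
A = 1+m^2 = 1.050625
B = 2(m(b-k) - h) = 2(-0.2250*15.125 - 8) = -22.80625
C = h^2 + (b-k)^2 - r^2 = 64 + 228.765625 - 169 = 123.765625
disc = B^2-4AC = 520.1250 - 520.1250 = 0
disc = 0

1 intersection point (tangent)


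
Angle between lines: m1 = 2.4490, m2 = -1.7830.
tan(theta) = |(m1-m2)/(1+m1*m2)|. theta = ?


m1-m2 = 4.232
1+m1*m2 = -3.366567
tan(theta) = |4.232/(-3.366567)| = 1.257067
theta = arctan(|4.232/(-3.366567)|) = 51.4977 degrees (acute angle)

51.4977 degrees


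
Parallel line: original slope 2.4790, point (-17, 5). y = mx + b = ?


Parallel lines have equal slopes.
m2 = 2.4790
b2 = 5 - 2.4790*(-17) = 47.1430

y = 2.4790x + 47.1430


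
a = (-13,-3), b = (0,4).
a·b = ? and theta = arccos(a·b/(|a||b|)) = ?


a·b = -13*0 - 3*4 = 0 - 12 = -12
|a| = sqrt(169+9) = 13.3417
|b| = sqrt(0+16) = 4.0000
cos(theta) = -12/(sqrt(178)*sqrt(16)) = -12/sqrt(2848) = -0.224860
theta = arccos(-12/sqrt(2848)) = 102.9946 degrees

a·b = -12, theta = 102.9946 deg


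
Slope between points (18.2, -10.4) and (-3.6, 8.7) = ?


dy = 8.7 + 10.4 = 19.1
dx = -3.6 - 18.2 = -21.8
m = 19.1/(-21.8) = -0.8761

m = -0.8761


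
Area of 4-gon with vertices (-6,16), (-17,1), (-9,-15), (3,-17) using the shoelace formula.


sum(xi*y_{i+1}) = -6*1 - 17*(-15) - 9*(-17) + 3*16 = 450
sum(yi*x_{i+1}) = 16*(-17) + 1*(-9) - 15*3 - 17*(-6) = -224
Area = |450 + 224|/2 = 674/2 = 337.0000

337.0000 sq units


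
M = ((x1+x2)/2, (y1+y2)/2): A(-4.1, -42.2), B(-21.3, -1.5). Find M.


Mx = (-4.1 - 21.3)/2 = -25.4/2 = -12.7000
My = (-42.2 - 1.5)/2 = -43.7/2 = -21.8500

(-12.7000, -21.8500)


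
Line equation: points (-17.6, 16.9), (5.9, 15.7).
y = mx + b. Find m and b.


m = (-1.2)/(23.5) = -0.0511
b = y1 - m*x1 = 16.9 - (-1.2*(-17.6))/(23.5) = 16.9 - 0.8987 = 16.0013

y = -0.0511x + 16.0013


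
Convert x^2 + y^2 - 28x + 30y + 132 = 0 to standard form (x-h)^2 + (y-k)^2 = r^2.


h = -D/2 = 28/2 = 14
k = -E/2 = -30/2 = -15
r^2 = h^2 + k^2 - F = 196 + 225 - 132 = 289
r = 17

Center (14, -15), radius = 17


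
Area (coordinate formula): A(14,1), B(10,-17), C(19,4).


14*(-17-4) = -294
10*(4-1) = 30
19*(1+ 17) = 342
sum = 78
Area = |78|/2 = 39.0000

39.0000 sq units


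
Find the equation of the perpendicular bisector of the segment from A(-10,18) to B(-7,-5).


Midpoint = (-8.5, 6.5)
Slope of AB = dy/dx = -23/3 = -7.6667
Perp slope = -dx/dy = 3/23 = 0.1304
b = My - (perp slope)*Mx = 6.5 + (3*(-8.5))/(-23) = 6.5 + 1.1087 = 7.6087

y = 0.1304x + 7.6087


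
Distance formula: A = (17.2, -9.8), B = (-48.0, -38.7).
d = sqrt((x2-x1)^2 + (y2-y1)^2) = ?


dx = -48.0 - 17.2 = -65.2
dy = -38.7 + 9.8 = -28.9
d = sqrt(4251.04 + 835.21) = sqrt(5086.25) = 71.3180

71.3180


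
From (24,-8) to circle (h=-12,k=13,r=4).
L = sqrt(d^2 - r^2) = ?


d = sqrt((24+ 12)^2 + (-8-13)^2) = sqrt(1296+441) = 41.6773
L = sqrt(1737.0000 - 16) = sqrt(1721.0000) = 41.4849

41.4849


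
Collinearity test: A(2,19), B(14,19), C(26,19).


2*(19-19) + 14*(19-19) + 26*(19-19)
= 0 + 0 + 0 = 0

Yes, collinear (determinant = 0)


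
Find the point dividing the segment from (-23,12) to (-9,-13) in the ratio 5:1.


Px = (5*(-9) + 1*(-23))/6 = -68/6 = -11.3333
Py = (5*(-13) + 1*12)/6 = -53/6 = -8.8333

P = (-11.3333, -8.8333)


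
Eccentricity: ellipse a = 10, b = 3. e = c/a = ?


c = sqrt(100-9) = sqrt(91) = 9.5394
e = c/a = sqrt(91)/10 = 0.9539

e = 0.9539


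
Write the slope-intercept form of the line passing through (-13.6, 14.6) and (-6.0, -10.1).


m = (-24.7)/(7.6) = -3.2500
b = y1 - m*x1 = 14.6 - (-24.7*(-13.6))/(7.6) = 14.6 - 44.2000 = -29.6000

y = -3.2500x - 29.6000


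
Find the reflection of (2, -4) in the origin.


Reflection rule for origin: (-x, -y)
(2, -4) -> (-2, 4)

(-2, 4)


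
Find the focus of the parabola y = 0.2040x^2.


a = 0.2040
4a = 0.8160
focus = (0, 1/0.8160) = (0, 1.2255)

Focus = (0, 1.2255)


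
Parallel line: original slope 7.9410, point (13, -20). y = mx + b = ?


Parallel lines have equal slopes.
m2 = 7.9410
b2 = -20 - 7.9410*13 = -123.2330

y = 7.9410x - 123.2330


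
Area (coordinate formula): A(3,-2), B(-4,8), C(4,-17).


3*(8+ 17) = 75
-4*(-17+ 2) = 60
4*(-2-8) = -40
sum = 95
Area = |95|/2 = 47.5000

47.5000 sq units


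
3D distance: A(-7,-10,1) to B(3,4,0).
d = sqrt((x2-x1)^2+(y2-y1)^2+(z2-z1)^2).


dx=10, dy=14, dz=-1
d = sqrt(100+196+1) = sqrt(297) = 17.2337

17.2337


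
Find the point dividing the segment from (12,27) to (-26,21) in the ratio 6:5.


Px = (6*(-26) + 5*12)/11 = -96/11 = -8.7273
Py = (6*21 + 5*27)/11 = 261/11 = 23.7273

P = (-8.7273, 23.7273)


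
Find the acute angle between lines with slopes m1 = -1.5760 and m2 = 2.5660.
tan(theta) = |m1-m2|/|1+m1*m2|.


m1-m2 = -4.142
1+m1*m2 = -3.044016
tan(theta) = |-4.142/(-3.044016)| = 1.360702
theta = arctan(|-4.142/(-3.044016)|) = 53.6873 degrees (acute angle)

53.6873 degrees


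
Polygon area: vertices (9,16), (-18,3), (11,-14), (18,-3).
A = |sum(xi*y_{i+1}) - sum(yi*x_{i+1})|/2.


sum(xi*y_{i+1}) = 9*3 - 18*(-14) + 11*(-3) + 18*16 = 534
sum(yi*x_{i+1}) = 16*(-18) + 3*11 - 14*18 - 3*9 = -534
Area = |534 + 534|/2 = 1068/2 = 534.0000

534.0000 sq units


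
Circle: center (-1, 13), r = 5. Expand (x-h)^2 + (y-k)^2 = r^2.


(x+ 1)^2 + (y-13)^2 = 5^2
D = -2h = 2, E = -2k = -26
F = h^2+k^2-r^2 = 1+169-25 = 145

x^2 + y^2 + 2x - 26y + 145 = 0


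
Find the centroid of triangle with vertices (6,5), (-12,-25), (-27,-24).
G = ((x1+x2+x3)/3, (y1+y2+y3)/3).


Gx = (6- 12- 27)/3 = -33/3 = -11.0000
Gy = (5- 25- 24)/3 = -44/3 = -14.6667

G = (-11.0000, -14.6667)


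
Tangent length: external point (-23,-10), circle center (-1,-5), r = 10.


d = sqrt((-23+ 1)^2 + (-10+ 5)^2) = sqrt(484+25) = 22.5610
L = sqrt(509.0000 - 100) = sqrt(409.0000) = 20.2237

20.2237


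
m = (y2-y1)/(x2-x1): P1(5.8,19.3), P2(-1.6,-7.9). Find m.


dy = -7.9 - 19.3 = -27.2
dx = -1.6 - 5.8 = -7.4
m = -27.2/(-7.4) = 3.6757

m = 3.6757


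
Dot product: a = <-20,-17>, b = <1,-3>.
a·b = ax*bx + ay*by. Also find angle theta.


a·b = -20*1 - 17*(-3) = -20 + 51 = 31
|a| = sqrt(400+289) = 26.2488
|b| = sqrt(1+9) = 3.1623
cos(theta) = 31/(sqrt(689)*sqrt(10)) = 31/sqrt(6890) = 0.373467
theta = arccos(31/sqrt(6890)) = 68.0704 degrees

a·b = 31, theta = 68.0704 deg


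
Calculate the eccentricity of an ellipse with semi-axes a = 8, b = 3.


c = sqrt(64-9) = sqrt(55) = 7.4162
e = c/a = sqrt(55)/8 = 0.9270

e = 0.9270


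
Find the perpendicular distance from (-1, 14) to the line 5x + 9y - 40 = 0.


|5*(-1) + 9*14 - 40| = |81| = 81
sqrt(25 + 81) = sqrt(106) = 10.2956
d = 81/sqrt(106) = 7.8674

7.8674


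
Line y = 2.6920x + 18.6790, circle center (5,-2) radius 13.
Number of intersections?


Substitute y = 2.6920x + 18.6790: (x-5)^2 + (2.6920x+18.6790+ 2)^2 = 169
Expand to Ax^2 + Bx + C = 0, where b-k = 20.679
A = 1+m^2 = 8.246864
B = 2(m(b-k) - h) = 2(2.6920*20.679 - 5) = 101.335736
C = h^2 + (b-k)^2 - r^2 = 25 + 427.621041 - 169 = 283.621041
disc = B^2-4AC = 10268.9314 - 9355.9366 = 912.9948
disc > 0

2 intersection points


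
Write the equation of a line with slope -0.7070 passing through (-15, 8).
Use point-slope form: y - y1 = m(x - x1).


y - 8 = -0.7070(x + 15)
y = -0.7070x + 8 + 0.7070*(-15)
y = -0.7070x - 2.6050

y = -0.7070x - 2.6050


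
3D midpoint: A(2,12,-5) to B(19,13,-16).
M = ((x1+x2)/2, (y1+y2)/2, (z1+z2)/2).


Mx = (2+19)/2 = 10.5000
My = (12+13)/2 = 12.5000
Mz = (-5- 16)/2 = -10.5000

M = (10.5000, 12.5000, -10.5000)


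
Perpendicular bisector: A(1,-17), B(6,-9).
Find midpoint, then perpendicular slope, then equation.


Midpoint = (3.5, -13)
Slope of AB = dy/dx = 8/5 = 1.6000
Perp slope = -dx/dy = -5/8 = -0.6250
b = My - (perp slope)*Mx = -13 + (5*3.5)/8 = -13 + 2.1875 = -10.8125

y = -0.6250x - 10.8125


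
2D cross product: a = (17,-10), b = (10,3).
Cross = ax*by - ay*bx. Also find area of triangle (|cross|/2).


cross = 17*3 + 10*10 = 51 + 100 = 151
Triangle area = |151|/2 = 151/2 = 75.5000

cross = 151, triangle area = 75.5000


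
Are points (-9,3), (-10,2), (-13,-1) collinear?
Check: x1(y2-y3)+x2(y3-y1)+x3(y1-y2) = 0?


-9*(2+ 1) - 10*(-1-3) - 13*(3-2)
= -27 + 40 - 13 = 0

Yes, collinear (determinant = 0)


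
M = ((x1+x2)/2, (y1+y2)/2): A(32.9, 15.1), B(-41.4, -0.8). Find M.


Mx = (32.9 - 41.4)/2 = -8.5/2 = -4.2500
My = (15.1 - 0.8)/2 = 14.3/2 = 7.1500

(-4.2500, 7.1500)


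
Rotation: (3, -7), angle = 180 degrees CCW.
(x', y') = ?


cos(180) = -1, sin(180) = 0
x' = 3*(-1) + 7*0 = -3
y' = 3*0 - 7*(-1) = 7

(-3, 7)


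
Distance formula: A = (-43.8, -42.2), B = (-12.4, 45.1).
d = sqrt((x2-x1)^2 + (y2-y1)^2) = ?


dx = -12.4 + 43.8 = 31.4
dy = 45.1 + 42.2 = 87.3
d = sqrt(985.96 + 7621.29) = sqrt(8607.25) = 92.7753

92.7753
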